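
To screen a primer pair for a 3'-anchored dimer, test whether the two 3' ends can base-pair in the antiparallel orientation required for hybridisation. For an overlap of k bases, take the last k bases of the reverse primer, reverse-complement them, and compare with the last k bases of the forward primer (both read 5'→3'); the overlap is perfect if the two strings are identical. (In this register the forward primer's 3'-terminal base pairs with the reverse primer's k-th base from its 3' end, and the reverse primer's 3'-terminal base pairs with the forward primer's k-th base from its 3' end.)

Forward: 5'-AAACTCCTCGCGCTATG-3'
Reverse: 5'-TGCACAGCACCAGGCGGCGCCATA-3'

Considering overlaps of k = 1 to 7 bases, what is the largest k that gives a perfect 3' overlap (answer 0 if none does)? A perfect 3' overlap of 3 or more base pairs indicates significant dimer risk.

Longest perfect overlap: 4 complementary base pairs; significant dimer risk (threshold 3).

Last 7 bases (5'→3') — forward …CGCTATG, reverse …CGCCATA.
Reverse complement of the reverse primer's last 7 bases: TATGGCG; its first k bases are the reverse complement of the reverse primer's last k bases, so a perfect k-base overlap needs the forward primer's last k bases to equal them.
Comparing (forward last k vs required): k=1: G vs T ✗; k=2: TG vs TA ✗; k=3: ATG vs TAT ✗; k=4: TATG vs TATG ✓; k=5: CTATG vs TATGG ✗; k=6: GCTATG vs TATGGC ✗; k=7: CGCTATG vs TATGGCG ✗.
Only k = 4 is perfect, so the longest perfect 3' overlap is 4.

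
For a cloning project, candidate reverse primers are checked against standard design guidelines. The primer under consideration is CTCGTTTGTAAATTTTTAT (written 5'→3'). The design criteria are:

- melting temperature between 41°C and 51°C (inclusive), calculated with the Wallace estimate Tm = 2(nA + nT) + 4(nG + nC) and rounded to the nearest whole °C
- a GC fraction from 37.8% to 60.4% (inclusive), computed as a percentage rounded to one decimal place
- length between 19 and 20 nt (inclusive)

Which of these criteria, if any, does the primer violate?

Base counts: A=4, T=11, G=2, C=2 (length 19).
Tm: Tm = 2·15 + 4·4 = 46°C ✓
GC content: GC 4/19 = 21.1%, outside 37.8–60.4% ✗
length: length 19 ✓

Fails: GC content.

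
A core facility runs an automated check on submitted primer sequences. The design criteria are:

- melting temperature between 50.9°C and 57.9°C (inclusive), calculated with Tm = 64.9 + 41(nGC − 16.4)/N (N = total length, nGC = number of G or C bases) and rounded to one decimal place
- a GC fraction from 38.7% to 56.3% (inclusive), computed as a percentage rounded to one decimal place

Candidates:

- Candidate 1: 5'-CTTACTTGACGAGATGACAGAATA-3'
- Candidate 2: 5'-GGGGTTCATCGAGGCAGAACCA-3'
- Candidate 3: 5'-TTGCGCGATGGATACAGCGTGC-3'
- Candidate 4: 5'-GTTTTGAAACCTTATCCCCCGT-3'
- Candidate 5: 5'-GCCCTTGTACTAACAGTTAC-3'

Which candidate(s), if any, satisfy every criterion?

Candidate 4 only.

Candidate 1 (24 nt, A=9 T=6 G=5 C=4): Tm = 64.9 + 41·(9 − 16.4)/24 = 52.3°C ✓; GC 9/24 = 37.5%, outside 38.7–56.3% ✗ — fails.
Candidate 2 (22 nt, A=6 T=3 G=8 C=5): Tm = 64.9 + 41·(13 − 16.4)/22 = 58.6°C, outside 50.9–57.9°C ✗; GC 13/22 = 59.1%, outside 38.7–56.3% ✗ — fails.
Candidate 3 (22 nt, A=4 T=5 G=8 C=5): Tm = 64.9 + 41·(13 − 16.4)/22 = 58.6°C, outside 50.9–57.9°C ✗; GC 13/22 = 59.1%, outside 38.7–56.3% ✗ — fails.
Candidate 4 (22 nt, A=4 T=8 G=3 C=7): Tm = 64.9 + 41·(10 − 16.4)/22 = 53.0°C ✓; GC 10/22 = 45.5% ✓ — passes.
Candidate 5 (20 nt, A=5 T=6 G=3 C=6): Tm = 64.9 + 41·(9 − 16.4)/20 = 49.7°C, outside 50.9–57.9°C ✗; GC 9/20 = 45.0% ✓ — fails.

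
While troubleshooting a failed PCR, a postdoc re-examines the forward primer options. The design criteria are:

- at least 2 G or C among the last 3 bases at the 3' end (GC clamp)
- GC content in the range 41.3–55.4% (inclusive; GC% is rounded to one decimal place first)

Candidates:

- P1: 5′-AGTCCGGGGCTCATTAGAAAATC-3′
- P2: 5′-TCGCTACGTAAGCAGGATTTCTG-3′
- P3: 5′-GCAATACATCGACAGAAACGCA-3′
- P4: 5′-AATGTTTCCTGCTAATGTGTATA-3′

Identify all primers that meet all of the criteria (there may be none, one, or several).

P1 (23 nt, A=7 T=5 G=6 C=5): 3' end ATC has 1 G/C, need ≥2 ✗; GC 11/23 = 47.8% ✓ — fails.
P2 (23 nt, A=5 T=7 G=6 C=5): 3' end CTG has 2 G/C ✓; GC 11/23 = 47.8% ✓ — passes.
P3 (22 nt, A=10 T=2 G=4 C=6): 3' end GCA has 2 G/C ✓; GC 10/22 = 45.5% ✓ — passes.
P4 (23 nt, A=6 T=10 G=4 C=3): 3' end ATA has 0 G/C, need ≥2 ✗; GC 7/23 = 30.4%, outside 41.3–55.4% ✗ — fails.

P2 and P3.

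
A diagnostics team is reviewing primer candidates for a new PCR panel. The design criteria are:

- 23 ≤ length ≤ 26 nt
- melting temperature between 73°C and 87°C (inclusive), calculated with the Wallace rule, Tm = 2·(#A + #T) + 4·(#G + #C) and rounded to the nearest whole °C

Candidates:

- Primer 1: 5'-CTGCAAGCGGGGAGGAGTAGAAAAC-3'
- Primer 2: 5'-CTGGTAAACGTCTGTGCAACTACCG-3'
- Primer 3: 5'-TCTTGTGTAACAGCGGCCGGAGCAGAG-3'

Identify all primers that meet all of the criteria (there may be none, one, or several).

Primer 1 and Primer 2.

Primer 1 (25 nt, A=9 T=2 G=10 C=4): length 25 ✓; Tm = 2·11 + 4·14 = 78°C ✓ — passes.
Primer 2 (25 nt, A=6 T=6 G=6 C=7): length 25 ✓; Tm = 2·12 + 4·13 = 76°C ✓ — passes.
Primer 3 (27 nt, A=6 T=5 G=10 C=6): length 27, outside 23–26 ✗; Tm = 2·11 + 4·16 = 86°C ✓ — fails.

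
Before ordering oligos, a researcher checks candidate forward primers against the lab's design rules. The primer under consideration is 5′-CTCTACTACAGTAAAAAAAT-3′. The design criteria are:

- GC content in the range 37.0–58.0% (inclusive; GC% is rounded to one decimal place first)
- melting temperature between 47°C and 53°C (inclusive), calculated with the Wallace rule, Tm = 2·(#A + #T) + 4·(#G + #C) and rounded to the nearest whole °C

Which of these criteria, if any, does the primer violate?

Base counts: A=10, T=5, G=1, C=4 (length 20).
GC content: GC 5/20 = 25.0%, outside 37.0–58.0% ✗
Tm: Tm = 2·15 + 4·5 = 50°C ✓

Fails: GC content.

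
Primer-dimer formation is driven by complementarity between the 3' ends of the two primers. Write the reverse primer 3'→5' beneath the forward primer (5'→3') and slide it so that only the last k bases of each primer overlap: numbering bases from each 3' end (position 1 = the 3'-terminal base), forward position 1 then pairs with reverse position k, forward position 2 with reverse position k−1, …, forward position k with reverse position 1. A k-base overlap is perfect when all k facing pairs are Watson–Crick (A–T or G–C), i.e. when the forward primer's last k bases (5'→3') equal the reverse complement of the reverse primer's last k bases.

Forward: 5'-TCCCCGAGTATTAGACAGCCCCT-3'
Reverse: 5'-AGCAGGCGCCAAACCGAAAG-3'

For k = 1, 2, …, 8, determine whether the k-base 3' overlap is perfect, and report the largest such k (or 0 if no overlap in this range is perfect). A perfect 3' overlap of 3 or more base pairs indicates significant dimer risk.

Last 8 bases (5'→3') — forward …CAGCCCCT, reverse …ACCGAAAG.
Reverse complement of the reverse primer's last 8 bases: CTTTCGGT; its first k bases are the reverse complement of the reverse primer's last k bases, so a perfect k-base overlap needs the forward primer's last k bases to equal them.
Comparing (forward last k vs required): k=1: T vs C ✗; k=2: CT vs CT ✓; k=3: CCT vs CTT ✗; k=4: CCCT vs CTTT ✗; k=5: CCCCT vs CTTTC ✗; k=6: GCCCCT vs CTTTCG ✗; k=7: AGCCCCT vs CTTTCGG ✗; k=8: CAGCCCCT vs CTTTCGGT ✗.
Only k = 2 is perfect, so the longest perfect 3' overlap is 2.

Longest perfect overlap: 2 complementary base pairs; below the dimer-risk threshold (threshold 3).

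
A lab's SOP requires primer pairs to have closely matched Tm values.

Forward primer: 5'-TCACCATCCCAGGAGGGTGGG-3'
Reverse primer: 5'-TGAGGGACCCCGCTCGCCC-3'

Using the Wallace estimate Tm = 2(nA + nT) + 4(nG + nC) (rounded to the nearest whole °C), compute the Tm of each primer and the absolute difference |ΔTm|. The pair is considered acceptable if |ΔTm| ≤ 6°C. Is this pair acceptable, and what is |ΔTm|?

Forward: A=4 T=3 G=8 C=6 → Tm = 2·7 + 4·14 = 70°C.
Reverse: A=2 T=2 G=6 C=9 → Tm = 2·4 + 4·15 = 68°C.
|ΔTm| = |70 − 68| = 2°C, ≤ 6°C.

|ΔTm| = 2°C; the pair is acceptable.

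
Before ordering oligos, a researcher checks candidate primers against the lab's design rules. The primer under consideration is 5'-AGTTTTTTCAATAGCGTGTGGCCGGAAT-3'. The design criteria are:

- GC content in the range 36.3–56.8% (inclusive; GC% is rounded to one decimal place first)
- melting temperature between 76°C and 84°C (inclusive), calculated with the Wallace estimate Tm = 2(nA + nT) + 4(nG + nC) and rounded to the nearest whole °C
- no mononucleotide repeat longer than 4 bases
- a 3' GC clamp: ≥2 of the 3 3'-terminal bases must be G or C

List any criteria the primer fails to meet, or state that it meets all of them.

Base counts: A=6, T=10, G=8, C=4 (length 28).
GC content: GC 12/28 = 42.9% ✓
Tm: Tm = 2·16 + 4·12 = 80°C ✓
homopolymer run: longest run = 6, exceeds 4 ✗
GC clamp: 3' end AAT has 0 G/C, need ≥2 ✗

Fails: homopolymer run, GC clamp.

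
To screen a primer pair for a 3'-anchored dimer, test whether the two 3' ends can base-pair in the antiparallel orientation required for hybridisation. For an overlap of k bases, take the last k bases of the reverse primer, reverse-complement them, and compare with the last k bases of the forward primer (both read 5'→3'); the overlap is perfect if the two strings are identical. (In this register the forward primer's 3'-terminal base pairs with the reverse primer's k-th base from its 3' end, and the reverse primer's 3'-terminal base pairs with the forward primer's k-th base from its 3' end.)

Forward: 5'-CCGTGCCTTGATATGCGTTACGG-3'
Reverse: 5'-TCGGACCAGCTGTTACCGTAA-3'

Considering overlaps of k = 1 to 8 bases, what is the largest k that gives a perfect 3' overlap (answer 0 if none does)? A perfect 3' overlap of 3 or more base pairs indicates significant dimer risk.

Last 8 bases (5'→3') — forward …CGTTACGG, reverse …TACCGTAA.
Reverse complement of the reverse primer's last 8 bases: TTACGGTA; its first k bases are the reverse complement of the reverse primer's last k bases, so a perfect k-base overlap needs the forward primer's last k bases to equal them.
Comparing (forward last k vs required): k=1: G vs T ✗; k=2: GG vs TT ✗; k=3: CGG vs TTA ✗; k=4: ACGG vs TTAC ✗; k=5: TACGG vs TTACG ✗; k=6: TTACGG vs TTACGG ✓; k=7: GTTACGG vs TTACGGT ✗; k=8: CGTTACGG vs TTACGGTA ✗.
Only k = 6 is perfect, so the longest perfect 3' overlap is 6.

Longest perfect overlap: 6 complementary base pairs; significant dimer risk (threshold 3).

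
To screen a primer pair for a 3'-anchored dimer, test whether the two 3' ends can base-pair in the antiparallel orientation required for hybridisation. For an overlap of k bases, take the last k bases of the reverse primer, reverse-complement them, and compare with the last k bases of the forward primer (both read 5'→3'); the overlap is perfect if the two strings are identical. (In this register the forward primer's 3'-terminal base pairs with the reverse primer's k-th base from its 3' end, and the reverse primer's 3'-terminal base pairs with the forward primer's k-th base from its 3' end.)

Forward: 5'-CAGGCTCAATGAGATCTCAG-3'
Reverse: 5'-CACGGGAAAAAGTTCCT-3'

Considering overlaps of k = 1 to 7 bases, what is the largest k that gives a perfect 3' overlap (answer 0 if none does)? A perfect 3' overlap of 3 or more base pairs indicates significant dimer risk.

Longest perfect overlap: 2 complementary base pairs; below the dimer-risk threshold (threshold 3).

Last 7 bases (5'→3') — forward …ATCTCAG, reverse …AGTTCCT.
Reverse complement of the reverse primer's last 7 bases: AGGAACT; its first k bases are the reverse complement of the reverse primer's last k bases, so a perfect k-base overlap needs the forward primer's last k bases to equal them.
Comparing (forward last k vs required): k=1: G vs A ✗; k=2: AG vs AG ✓; k=3: CAG vs AGG ✗; k=4: TCAG vs AGGA ✗; k=5: CTCAG vs AGGAA ✗; k=6: TCTCAG vs AGGAAC ✗; k=7: ATCTCAG vs AGGAACT ✗.
Only k = 2 is perfect, so the longest perfect 3' overlap is 2.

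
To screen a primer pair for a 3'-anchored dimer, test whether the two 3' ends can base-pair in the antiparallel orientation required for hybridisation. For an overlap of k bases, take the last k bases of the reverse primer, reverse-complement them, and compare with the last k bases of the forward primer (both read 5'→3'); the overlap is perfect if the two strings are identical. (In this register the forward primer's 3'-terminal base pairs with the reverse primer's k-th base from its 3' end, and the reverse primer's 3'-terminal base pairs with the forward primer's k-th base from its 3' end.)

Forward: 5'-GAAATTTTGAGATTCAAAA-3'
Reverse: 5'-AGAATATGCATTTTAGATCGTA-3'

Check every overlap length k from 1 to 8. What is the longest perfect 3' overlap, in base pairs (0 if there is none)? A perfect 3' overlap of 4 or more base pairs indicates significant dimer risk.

Longest perfect overlap: 0 complementary base pairs; below the dimer-risk threshold (threshold 4).

Last 8 bases (5'→3') — forward …ATTCAAAA, reverse …AGATCGTA.
Reverse complement of the reverse primer's last 8 bases: TACGATCT; its first k bases are the reverse complement of the reverse primer's last k bases, so a perfect k-base overlap needs the forward primer's last k bases to equal them.
Comparing (forward last k vs required): k=1: A vs T ✗; k=2: AA vs TA ✗; k=3: AAA vs TAC ✗; k=4: AAAA vs TACG ✗; k=5: CAAAA vs TACGA ✗; k=6: TCAAAA vs TACGAT ✗; k=7: TTCAAAA vs TACGATC ✗; k=8: ATTCAAAA vs TACGATCT ✗.
No overlap length from 1 to 8 is perfect, so the longest perfect 3' overlap is 0.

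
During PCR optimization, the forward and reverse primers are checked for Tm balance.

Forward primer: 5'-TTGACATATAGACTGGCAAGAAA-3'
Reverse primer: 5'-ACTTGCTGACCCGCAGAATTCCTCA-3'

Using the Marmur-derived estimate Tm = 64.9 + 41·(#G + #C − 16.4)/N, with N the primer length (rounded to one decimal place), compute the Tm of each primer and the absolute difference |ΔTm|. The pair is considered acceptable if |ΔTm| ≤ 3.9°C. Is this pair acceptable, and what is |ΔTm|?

Forward: G+C = 8, N = 23 → Tm = 64.9 + 41·(8 − 16.4)/23 = 49.9°C.
Reverse: G+C = 13, N = 25 → Tm = 64.9 + 41·(13 − 16.4)/25 = 59.3°C.
|ΔTm| = |49.9 − 59.3| = 9.4°C, > 3.9°C.

|ΔTm| = 9.4°C; the pair is not acceptable.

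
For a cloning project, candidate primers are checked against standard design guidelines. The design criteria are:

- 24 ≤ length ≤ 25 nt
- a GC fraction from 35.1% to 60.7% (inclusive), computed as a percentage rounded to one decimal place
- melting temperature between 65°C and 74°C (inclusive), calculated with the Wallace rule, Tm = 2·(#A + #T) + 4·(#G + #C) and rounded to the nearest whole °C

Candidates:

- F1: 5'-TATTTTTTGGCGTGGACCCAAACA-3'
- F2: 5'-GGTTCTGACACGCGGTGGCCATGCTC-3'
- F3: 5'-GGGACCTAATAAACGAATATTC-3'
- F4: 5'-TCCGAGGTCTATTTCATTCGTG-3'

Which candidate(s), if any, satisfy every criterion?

F1 only.

F1 (24 nt, A=6 T=8 G=5 C=5): length 24 ✓; GC 10/24 = 41.7% ✓; Tm = 2·14 + 4·10 = 68°C ✓ — passes.
F2 (26 nt, A=3 T=6 G=9 C=8): length 26, outside 24–25 ✗; GC 17/26 = 65.4%, outside 35.1–60.7% ✗; Tm = 2·9 + 4·17 = 86°C, outside 65–74°C ✗ — fails.
F3 (22 nt, A=9 T=5 G=4 C=4): length 22, outside 24–25 ✗; GC 8/22 = 36.4% ✓; Tm = 2·14 + 4·8 = 60°C, outside 65–74°C ✗ — fails.
F4 (22 nt, A=3 T=9 G=5 C=5): length 22, outside 24–25 ✗; GC 10/22 = 45.5% ✓; Tm = 2·12 + 4·10 = 64°C, outside 65–74°C ✗ — fails.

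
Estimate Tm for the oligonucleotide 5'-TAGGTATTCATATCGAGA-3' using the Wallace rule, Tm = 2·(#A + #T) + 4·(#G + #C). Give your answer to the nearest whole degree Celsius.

Base counts: A=6, T=6, G=4, C=2 (length 18).
Tm = 2·(6+6) + 4·(4+2) = 2·12 + 4·6 = 24 + 24 = 48°C.

48°C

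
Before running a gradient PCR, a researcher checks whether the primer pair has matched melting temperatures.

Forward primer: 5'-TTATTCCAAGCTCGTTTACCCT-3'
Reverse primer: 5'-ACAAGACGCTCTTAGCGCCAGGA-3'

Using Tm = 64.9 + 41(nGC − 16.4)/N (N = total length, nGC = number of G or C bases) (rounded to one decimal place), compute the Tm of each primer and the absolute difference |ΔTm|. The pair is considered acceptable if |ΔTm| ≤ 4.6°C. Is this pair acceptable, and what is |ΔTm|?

Forward: G+C = 9, N = 22 → Tm = 64.9 + 41·(9 − 16.4)/22 = 51.1°C.
Reverse: G+C = 13, N = 23 → Tm = 64.9 + 41·(13 − 16.4)/23 = 58.8°C.
|ΔTm| = |51.1 − 58.8| = 7.7°C, > 4.6°C.

|ΔTm| = 7.7°C; the pair is not acceptable.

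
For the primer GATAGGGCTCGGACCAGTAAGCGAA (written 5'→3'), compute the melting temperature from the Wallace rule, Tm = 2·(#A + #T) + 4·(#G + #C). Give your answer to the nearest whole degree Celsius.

Base counts: A=8, T=3, G=9, C=5 (length 25).
Tm = 2·(8+3) + 4·(9+5) = 2·11 + 4·14 = 22 + 56 = 78°C.

78°C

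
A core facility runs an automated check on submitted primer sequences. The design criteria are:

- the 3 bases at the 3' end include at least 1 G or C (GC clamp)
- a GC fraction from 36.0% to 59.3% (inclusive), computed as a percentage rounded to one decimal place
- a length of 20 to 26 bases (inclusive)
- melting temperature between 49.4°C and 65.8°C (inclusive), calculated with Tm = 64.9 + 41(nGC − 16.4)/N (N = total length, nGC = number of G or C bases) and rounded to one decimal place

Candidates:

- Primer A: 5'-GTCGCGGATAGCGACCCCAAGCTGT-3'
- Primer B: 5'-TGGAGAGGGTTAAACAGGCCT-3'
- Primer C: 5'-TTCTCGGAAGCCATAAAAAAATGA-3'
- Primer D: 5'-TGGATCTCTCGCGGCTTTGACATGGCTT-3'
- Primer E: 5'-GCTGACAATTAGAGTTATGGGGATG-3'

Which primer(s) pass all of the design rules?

Primer B and Primer E.

Primer A (25 nt, A=5 T=4 G=8 C=8): 3' end TGT has 1 G/C ✓; GC 16/25 = 64.0%, outside 36.0–59.3% ✗; length 25 ✓; Tm = 64.9 + 41·(16 − 16.4)/25 = 64.2°C ✓ — fails.
Primer B (21 nt, A=6 T=4 G=8 C=3): 3' end CCT has 2 G/C ✓; GC 11/21 = 52.4% ✓; length 21 ✓; Tm = 64.9 + 41·(11 − 16.4)/21 = 54.4°C ✓ — passes.
Primer C (24 nt, A=11 T=5 G=4 C=4): 3' end TGA has 1 G/C ✓; GC 8/24 = 33.3%, outside 36.0–59.3% ✗; length 24 ✓; Tm = 64.9 + 41·(8 − 16.4)/24 = 50.6°C ✓ — fails.
Primer D (28 nt, A=3 T=10 G=8 C=7): 3' end CTT has 1 G/C ✓; GC 15/28 = 53.6% ✓; length 28, outside 20–26 ✗; Tm = 64.9 + 41·(15 − 16.4)/28 = 62.9°C ✓ — fails.
Primer E (25 nt, A=7 T=7 G=9 C=2): 3' end ATG has 1 G/C ✓; GC 11/25 = 44.0% ✓; length 25 ✓; Tm = 64.9 + 41·(11 − 16.4)/25 = 56.0°C ✓ — passes.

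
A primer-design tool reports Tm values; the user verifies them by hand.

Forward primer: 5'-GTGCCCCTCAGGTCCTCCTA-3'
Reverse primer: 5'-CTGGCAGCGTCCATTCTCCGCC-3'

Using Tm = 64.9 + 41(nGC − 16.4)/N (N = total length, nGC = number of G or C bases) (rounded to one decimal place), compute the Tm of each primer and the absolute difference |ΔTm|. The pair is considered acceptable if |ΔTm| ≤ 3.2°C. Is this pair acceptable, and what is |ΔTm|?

Forward: G+C = 13, N = 20 → Tm = 64.9 + 41·(13 − 16.4)/20 = 57.9°C.
Reverse: G+C = 15, N = 22 → Tm = 64.9 + 41·(15 − 16.4)/22 = 62.3°C.
|ΔTm| = |57.9 − 62.3| = 4.4°C, > 3.2°C.

|ΔTm| = 4.4°C; the pair is not acceptable.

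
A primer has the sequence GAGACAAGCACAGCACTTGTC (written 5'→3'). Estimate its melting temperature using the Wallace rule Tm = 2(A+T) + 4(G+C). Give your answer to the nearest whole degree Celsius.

64°C

Base counts: A=7, T=3, G=5, C=6 (length 21).
Tm = 2·(7+3) + 4·(5+6) = 2·10 + 4·11 = 20 + 44 = 64°C.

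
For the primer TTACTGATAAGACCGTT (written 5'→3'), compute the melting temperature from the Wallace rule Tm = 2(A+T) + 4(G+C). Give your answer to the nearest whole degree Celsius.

46°C

Base counts: A=5, T=6, G=3, C=3 (length 17).
Tm = 2·(5+6) + 4·(3+3) = 2·11 + 4·6 = 22 + 24 = 46°C.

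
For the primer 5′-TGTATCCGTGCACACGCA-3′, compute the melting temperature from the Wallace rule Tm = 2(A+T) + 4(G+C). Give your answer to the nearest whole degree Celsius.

56°C

Base counts: A=4, T=4, G=4, C=6 (length 18).
Tm = 2·(4+4) + 4·(4+6) = 2·8 + 4·10 = 16 + 40 = 56°C.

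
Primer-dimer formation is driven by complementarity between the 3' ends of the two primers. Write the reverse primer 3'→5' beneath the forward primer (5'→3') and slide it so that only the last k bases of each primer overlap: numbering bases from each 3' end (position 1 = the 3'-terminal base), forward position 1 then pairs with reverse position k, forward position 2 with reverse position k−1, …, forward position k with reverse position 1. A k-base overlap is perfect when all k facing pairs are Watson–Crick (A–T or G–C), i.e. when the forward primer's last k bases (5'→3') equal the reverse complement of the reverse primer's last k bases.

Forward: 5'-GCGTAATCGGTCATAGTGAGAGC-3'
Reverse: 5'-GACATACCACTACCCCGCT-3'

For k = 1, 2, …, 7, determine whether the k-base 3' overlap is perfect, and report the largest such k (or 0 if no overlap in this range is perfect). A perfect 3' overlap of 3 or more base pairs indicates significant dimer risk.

Last 7 bases (5'→3') — forward …TGAGAGC, reverse …CCCCGCT.
Reverse complement of the reverse primer's last 7 bases: AGCGGGG; its first k bases are the reverse complement of the reverse primer's last k bases, so a perfect k-base overlap needs the forward primer's last k bases to equal them.
Comparing (forward last k vs required): k=1: C vs A ✗; k=2: GC vs AG ✗; k=3: AGC vs AGC ✓; k=4: GAGC vs AGCG ✗; k=5: AGAGC vs AGCGG ✗; k=6: GAGAGC vs AGCGGG ✗; k=7: TGAGAGC vs AGCGGGG ✗.
Only k = 3 is perfect, so the longest perfect 3' overlap is 3.

Longest perfect overlap: 3 complementary base pairs; significant dimer risk (threshold 3).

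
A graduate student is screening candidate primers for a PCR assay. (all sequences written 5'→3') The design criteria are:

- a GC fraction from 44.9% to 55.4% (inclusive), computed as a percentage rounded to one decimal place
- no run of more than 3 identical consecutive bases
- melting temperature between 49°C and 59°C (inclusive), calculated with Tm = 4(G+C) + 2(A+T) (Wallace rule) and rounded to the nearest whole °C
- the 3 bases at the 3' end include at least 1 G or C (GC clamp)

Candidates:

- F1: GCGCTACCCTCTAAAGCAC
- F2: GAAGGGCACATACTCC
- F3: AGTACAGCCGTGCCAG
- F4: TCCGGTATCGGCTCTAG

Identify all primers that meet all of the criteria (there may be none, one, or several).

F1 (19 nt, A=5 T=3 G=3 C=8): GC 11/19 = 57.9%, outside 44.9–55.4% ✗; longest run = 3 ✓; Tm = 2·8 + 4·11 = 60°C, outside 49–59°C ✗; 3' end CAC has 2 G/C ✓ — fails.
F2 (16 nt, A=5 T=2 G=4 C=5): GC 9/16 = 56.3%, outside 44.9–55.4% ✗; longest run = 3 ✓; Tm = 2·7 + 4·9 = 50°C ✓; 3' end TCC has 2 G/C ✓ — fails.
F3 (16 nt, A=4 T=2 G=5 C=5): GC 10/16 = 62.5%, outside 44.9–55.4% ✗; longest run = 2 ✓; Tm = 2·6 + 4·10 = 52°C ✓; 3' end CAG has 2 G/C ✓ — fails.
F4 (17 nt, A=2 T=5 G=5 C=5): GC 10/17 = 58.8%, outside 44.9–55.4% ✗; longest run = 2 ✓; Tm = 2·7 + 4·10 = 54°C ✓; 3' end TAG has 1 G/C ✓ — fails.

None of the candidates satisfy all criteria.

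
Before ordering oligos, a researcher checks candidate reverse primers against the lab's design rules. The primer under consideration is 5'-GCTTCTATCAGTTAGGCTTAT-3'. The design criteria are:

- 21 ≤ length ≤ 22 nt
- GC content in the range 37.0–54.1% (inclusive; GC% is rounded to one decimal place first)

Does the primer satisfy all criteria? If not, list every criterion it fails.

Base counts: A=4, T=9, G=4, C=4 (length 21).
length: length 21 ✓
GC content: GC 8/21 = 38.1% ✓

Meets all criteria.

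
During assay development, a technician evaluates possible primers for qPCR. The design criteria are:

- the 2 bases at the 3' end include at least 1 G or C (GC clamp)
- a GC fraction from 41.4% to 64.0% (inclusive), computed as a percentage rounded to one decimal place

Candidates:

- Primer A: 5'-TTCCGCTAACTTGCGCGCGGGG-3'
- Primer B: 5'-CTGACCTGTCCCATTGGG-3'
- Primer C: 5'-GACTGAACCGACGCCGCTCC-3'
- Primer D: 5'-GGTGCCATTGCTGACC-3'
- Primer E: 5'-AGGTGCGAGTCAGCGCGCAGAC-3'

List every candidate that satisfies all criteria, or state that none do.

Primer B and Primer D.

Primer A (22 nt, A=2 T=5 G=8 C=7): 3' end GG has 2 G/C ✓; GC 15/22 = 68.2%, outside 41.4–64.0% ✗ — fails.
Primer B (18 nt, A=2 T=5 G=5 C=6): 3' end GG has 2 G/C ✓; GC 11/18 = 61.1% ✓ — passes.
Primer C (20 nt, A=4 T=2 G=5 C=9): 3' end CC has 2 G/C ✓; GC 14/20 = 70.0%, outside 41.4–64.0% ✗ — fails.
Primer D (16 nt, A=2 T=4 G=5 C=5): 3' end CC has 2 G/C ✓; GC 10/16 = 62.5% ✓ — passes.
Primer E (22 nt, A=5 T=2 G=9 C=6): 3' end AC has 1 G/C ✓; GC 15/22 = 68.2%, outside 41.4–64.0% ✗ — fails.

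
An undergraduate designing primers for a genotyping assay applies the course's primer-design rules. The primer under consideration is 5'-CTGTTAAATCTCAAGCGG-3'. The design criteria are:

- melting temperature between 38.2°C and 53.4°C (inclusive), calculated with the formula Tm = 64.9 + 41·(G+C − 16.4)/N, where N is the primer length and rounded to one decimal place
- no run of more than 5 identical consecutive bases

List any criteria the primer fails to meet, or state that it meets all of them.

Base counts: A=5, T=5, G=4, C=4 (length 18).
Tm: Tm = 64.9 + 41·(8 − 16.4)/18 = 45.8°C ✓
homopolymer run: longest run = 3 ✓

Meets all criteria.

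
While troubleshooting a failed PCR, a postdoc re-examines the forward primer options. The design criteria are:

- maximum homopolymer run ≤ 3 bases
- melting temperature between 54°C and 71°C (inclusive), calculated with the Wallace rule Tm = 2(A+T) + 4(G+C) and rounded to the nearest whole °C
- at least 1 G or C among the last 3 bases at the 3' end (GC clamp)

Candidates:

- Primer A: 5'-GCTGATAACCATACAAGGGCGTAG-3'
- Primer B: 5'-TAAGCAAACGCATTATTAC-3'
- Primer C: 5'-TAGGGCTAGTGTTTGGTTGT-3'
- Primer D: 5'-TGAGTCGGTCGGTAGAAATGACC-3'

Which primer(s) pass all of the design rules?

Primer C and Primer D.

Primer A (24 nt, A=8 T=4 G=7 C=5): longest run = 3 ✓; Tm = 2·12 + 4·12 = 72°C, outside 54–71°C ✗; 3' end TAG has 1 G/C ✓ — fails.
Primer B (19 nt, A=8 T=5 G=2 C=4): longest run = 3 ✓; Tm = 2·13 + 4·6 = 50°C, outside 54–71°C ✗; 3' end TAC has 1 G/C ✓ — fails.
Primer C (20 nt, A=2 T=9 G=8 C=1): longest run = 3 ✓; Tm = 2·11 + 4·9 = 58°C ✓; 3' end TGT has 1 G/C ✓ — passes.
Primer D (23 nt, A=6 T=5 G=8 C=4): longest run = 3 ✓; Tm = 2·11 + 4·12 = 70°C ✓; 3' end ACC has 2 G/C ✓ — passes.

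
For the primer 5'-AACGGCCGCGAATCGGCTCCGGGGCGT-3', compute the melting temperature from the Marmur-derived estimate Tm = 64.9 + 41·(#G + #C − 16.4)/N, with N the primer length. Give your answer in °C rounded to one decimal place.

Base counts: A=4, T=3, G=11, C=9; G+C = 20, N = 27.
Tm = 64.9 + 41·(20 − 16.4)/27 = 64.9 + 147.60/27 = 70.4°C.

70.4°C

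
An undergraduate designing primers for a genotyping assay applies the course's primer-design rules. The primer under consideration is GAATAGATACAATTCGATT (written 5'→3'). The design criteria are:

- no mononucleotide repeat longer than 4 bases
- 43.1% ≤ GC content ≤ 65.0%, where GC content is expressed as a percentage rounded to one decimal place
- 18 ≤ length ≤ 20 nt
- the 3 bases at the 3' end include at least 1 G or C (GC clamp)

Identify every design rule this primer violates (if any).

Fails: GC content, GC clamp.

Base counts: A=8, T=6, G=3, C=2 (length 19).
homopolymer run: longest run = 2 ✓
GC content: GC 5/19 = 26.3%, outside 43.1–65.0% ✗
length: length 19 ✓
GC clamp: 3' end ATT has 0 G/C, need ≥1 ✗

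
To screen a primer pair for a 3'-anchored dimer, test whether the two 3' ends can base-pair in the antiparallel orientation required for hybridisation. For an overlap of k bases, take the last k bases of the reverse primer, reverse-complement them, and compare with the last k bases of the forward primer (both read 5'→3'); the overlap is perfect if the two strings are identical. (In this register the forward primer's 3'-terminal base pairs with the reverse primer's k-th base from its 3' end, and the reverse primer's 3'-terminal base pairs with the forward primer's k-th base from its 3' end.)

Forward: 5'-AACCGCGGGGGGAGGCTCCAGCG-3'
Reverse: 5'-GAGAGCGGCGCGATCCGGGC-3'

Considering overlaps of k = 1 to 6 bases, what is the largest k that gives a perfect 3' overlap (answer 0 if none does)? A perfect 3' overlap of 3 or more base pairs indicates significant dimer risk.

Last 6 bases (5'→3') — forward …CCAGCG, reverse …CCGGGC.
Reverse complement of the reverse primer's last 6 bases: GCCCGG; its first k bases are the reverse complement of the reverse primer's last k bases, so a perfect k-base overlap needs the forward primer's last k bases to equal them.
Comparing (forward last k vs required): k=1: G vs G ✓; k=2: CG vs GC ✗; k=3: GCG vs GCC ✗; k=4: AGCG vs GCCC ✗; k=5: CAGCG vs GCCCG ✗; k=6: CCAGCG vs GCCCGG ✗.
Only k = 1 is perfect, so the longest perfect 3' overlap is 1.

Longest perfect overlap: 1 complementary base pair; below the dimer-risk threshold (threshold 3).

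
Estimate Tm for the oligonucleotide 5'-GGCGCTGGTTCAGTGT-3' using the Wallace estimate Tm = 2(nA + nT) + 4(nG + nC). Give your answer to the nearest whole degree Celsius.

Base counts: A=1, T=5, G=7, C=3 (length 16).
Tm = 2·(1+5) + 4·(7+3) = 2·6 + 4·10 = 12 + 40 = 52°C.

52°C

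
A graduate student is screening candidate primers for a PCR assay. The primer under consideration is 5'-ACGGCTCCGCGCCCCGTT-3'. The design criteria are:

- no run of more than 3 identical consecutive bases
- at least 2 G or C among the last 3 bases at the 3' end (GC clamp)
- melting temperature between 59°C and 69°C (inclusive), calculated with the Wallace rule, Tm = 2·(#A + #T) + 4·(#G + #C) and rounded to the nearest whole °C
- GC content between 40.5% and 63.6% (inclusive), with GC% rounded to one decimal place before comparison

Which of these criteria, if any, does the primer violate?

Fails: homopolymer run, GC clamp, GC content.

Base counts: A=1, T=3, G=5, C=9 (length 18).
homopolymer run: longest run = 4, exceeds 3 ✗
GC clamp: 3' end GTT has 1 G/C, need ≥2 ✗
Tm: Tm = 2·4 + 4·14 = 64°C ✓
GC content: GC 14/18 = 77.8%, outside 40.5–63.6% ✗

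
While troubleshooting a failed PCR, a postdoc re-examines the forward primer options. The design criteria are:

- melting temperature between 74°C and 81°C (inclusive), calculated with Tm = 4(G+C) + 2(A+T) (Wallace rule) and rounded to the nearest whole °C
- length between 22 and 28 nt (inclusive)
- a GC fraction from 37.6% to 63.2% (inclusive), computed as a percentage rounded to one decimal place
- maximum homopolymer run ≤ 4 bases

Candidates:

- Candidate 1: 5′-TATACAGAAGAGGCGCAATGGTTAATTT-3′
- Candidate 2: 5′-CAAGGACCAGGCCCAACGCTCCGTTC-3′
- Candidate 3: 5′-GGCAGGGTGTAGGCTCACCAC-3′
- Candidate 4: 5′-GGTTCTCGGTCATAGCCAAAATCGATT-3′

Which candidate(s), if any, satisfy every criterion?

Candidate 4 only.

Candidate 1 (28 nt, A=10 T=8 G=7 C=3): Tm = 2·18 + 4·10 = 76°C ✓; length 28 ✓; GC 10/28 = 35.7%, outside 37.6–63.2% ✗; longest run = 3 ✓ — fails.
Candidate 2 (26 nt, A=6 T=3 G=6 C=11): Tm = 2·9 + 4·17 = 86°C, outside 74–81°C ✗; length 26 ✓; GC 17/26 = 65.4%, outside 37.6–63.2% ✗; longest run = 3 ✓ — fails.
Candidate 3 (21 nt, A=4 T=3 G=8 C=6): Tm = 2·7 + 4·14 = 70°C, outside 74–81°C ✗; length 21, outside 22–28 ✗; GC 14/21 = 66.7%, outside 37.6–63.2% ✗; longest run = 3 ✓ — fails.
Candidate 4 (27 nt, A=7 T=8 G=6 C=6): Tm = 2·15 + 4·12 = 78°C ✓; length 27 ✓; GC 12/27 = 44.4% ✓; longest run = 4 ✓ — passes.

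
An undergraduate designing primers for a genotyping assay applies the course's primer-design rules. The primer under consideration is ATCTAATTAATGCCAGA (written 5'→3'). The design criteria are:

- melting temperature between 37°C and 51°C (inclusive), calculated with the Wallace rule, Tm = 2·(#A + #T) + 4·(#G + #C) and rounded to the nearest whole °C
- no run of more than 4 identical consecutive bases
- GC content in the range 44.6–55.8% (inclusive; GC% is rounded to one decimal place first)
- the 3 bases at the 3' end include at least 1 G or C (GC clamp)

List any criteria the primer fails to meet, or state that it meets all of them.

Base counts: A=7, T=5, G=2, C=3 (length 17).
Tm: Tm = 2·12 + 4·5 = 44°C ✓
homopolymer run: longest run = 2 ✓
GC content: GC 5/17 = 29.4%, outside 44.6–55.8% ✗
GC clamp: 3' end AGA has 1 G/C ✓

Fails: GC content.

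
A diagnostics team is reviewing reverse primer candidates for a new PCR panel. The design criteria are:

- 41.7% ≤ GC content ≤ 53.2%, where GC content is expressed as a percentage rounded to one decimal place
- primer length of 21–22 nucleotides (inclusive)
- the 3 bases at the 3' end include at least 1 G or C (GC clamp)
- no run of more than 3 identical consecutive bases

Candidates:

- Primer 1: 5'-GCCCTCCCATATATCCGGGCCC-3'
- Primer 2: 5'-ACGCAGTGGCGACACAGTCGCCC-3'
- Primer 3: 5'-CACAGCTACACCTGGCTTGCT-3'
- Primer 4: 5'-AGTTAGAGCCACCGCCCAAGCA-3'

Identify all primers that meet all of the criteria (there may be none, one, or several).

None of the candidates satisfy all criteria.

Primer 1 (22 nt, A=3 T=4 G=4 C=11): GC 15/22 = 68.2%, outside 41.7–53.2% ✗; length 22 ✓; 3' end CCC has 3 G/C ✓; longest run = 3 ✓ — fails.
Primer 2 (23 nt, A=5 T=2 G=7 C=9): GC 16/23 = 69.6%, outside 41.7–53.2% ✗; length 23, outside 21–22 ✗; 3' end CCC has 3 G/C ✓; longest run = 3 ✓ — fails.
Primer 3 (21 nt, A=4 T=5 G=4 C=8): GC 12/21 = 57.1%, outside 41.7–53.2% ✗; length 21 ✓; 3' end GCT has 2 G/C ✓; longest run = 2 ✓ — fails.
Primer 4 (22 nt, A=7 T=2 G=5 C=8): GC 13/22 = 59.1%, outside 41.7–53.2% ✗; length 22 ✓; 3' end GCA has 2 G/C ✓; longest run = 3 ✓ — fails.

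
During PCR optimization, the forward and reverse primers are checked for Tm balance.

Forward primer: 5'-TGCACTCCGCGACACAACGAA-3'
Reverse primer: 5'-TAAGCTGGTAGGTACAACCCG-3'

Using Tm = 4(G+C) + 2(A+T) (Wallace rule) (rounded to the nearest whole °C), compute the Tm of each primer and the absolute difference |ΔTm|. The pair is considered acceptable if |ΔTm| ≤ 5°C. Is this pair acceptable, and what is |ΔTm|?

Forward: A=7 T=2 G=4 C=8 → Tm = 2·9 + 4·12 = 66°C.
Reverse: A=6 T=4 G=6 C=5 → Tm = 2·10 + 4·11 = 64°C.
|ΔTm| = |66 − 64| = 2°C, ≤ 5°C.

|ΔTm| = 2°C; the pair is acceptable.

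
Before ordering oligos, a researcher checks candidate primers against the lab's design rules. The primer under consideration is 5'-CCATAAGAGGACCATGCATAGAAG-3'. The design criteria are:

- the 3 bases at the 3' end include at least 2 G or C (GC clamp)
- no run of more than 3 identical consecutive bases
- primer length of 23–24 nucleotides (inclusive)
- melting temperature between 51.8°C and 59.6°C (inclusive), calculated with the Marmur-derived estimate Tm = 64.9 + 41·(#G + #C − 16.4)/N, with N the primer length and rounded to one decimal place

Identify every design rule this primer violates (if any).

Fails: GC clamp.

Base counts: A=10, T=3, G=6, C=5 (length 24).
GC clamp: 3' end AAG has 1 G/C, need ≥2 ✗
homopolymer run: longest run = 2 ✓
length: length 24 ✓
Tm: Tm = 64.9 + 41·(11 − 16.4)/24 = 55.7°C ✓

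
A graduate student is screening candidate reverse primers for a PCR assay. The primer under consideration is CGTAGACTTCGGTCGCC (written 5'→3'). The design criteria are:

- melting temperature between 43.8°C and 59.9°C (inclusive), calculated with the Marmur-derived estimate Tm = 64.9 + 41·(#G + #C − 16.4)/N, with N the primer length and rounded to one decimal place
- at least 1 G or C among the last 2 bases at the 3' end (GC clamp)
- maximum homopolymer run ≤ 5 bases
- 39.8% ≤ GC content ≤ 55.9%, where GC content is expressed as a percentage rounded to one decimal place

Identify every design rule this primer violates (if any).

Fails: GC content.

Base counts: A=2, T=4, G=5, C=6 (length 17).
Tm: Tm = 64.9 + 41·(11 − 16.4)/17 = 51.9°C ✓
GC clamp: 3' end CC has 2 G/C ✓
homopolymer run: longest run = 2 ✓
GC content: GC 11/17 = 64.7%, outside 39.8–55.9% ✗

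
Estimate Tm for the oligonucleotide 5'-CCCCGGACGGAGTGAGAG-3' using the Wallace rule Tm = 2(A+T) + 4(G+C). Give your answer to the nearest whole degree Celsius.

62°C

Base counts: A=4, T=1, G=8, C=5 (length 18).
Tm = 2·(4+1) + 4·(8+5) = 2·5 + 4·13 = 10 + 52 = 62°C.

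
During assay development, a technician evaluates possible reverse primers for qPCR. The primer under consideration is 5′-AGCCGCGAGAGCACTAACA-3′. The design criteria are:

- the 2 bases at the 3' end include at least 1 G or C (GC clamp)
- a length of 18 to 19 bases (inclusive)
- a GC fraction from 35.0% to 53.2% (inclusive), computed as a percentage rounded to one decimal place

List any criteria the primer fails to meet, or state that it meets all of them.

Fails: GC content.

Base counts: A=7, T=1, G=5, C=6 (length 19).
GC clamp: 3' end CA has 1 G/C ✓
length: length 19 ✓
GC content: GC 11/19 = 57.9%, outside 35.0–53.2% ✗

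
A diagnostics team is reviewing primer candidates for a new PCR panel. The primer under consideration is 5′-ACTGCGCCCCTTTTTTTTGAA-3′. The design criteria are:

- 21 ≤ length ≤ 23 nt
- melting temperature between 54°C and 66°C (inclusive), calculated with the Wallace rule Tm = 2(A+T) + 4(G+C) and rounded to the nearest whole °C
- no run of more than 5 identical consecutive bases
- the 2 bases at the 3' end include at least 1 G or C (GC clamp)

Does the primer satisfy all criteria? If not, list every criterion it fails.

Fails: homopolymer run, GC clamp.

Base counts: A=3, T=9, G=3, C=6 (length 21).
length: length 21 ✓
Tm: Tm = 2·12 + 4·9 = 60°C ✓
homopolymer run: longest run = 8, exceeds 5 ✗
GC clamp: 3' end AA has 0 G/C, need ≥1 ✗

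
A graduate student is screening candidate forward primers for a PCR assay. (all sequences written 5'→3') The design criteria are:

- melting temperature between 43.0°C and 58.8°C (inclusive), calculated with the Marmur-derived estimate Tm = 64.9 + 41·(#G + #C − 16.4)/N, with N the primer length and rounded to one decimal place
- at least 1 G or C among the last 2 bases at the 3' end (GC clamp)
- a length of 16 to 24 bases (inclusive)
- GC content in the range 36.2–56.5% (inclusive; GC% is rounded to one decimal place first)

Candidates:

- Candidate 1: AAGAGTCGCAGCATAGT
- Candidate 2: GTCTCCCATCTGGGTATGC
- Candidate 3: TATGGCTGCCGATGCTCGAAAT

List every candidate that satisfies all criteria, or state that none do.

Candidate 1 (17 nt, A=6 T=3 G=5 C=3): Tm = 64.9 + 41·(8 − 16.4)/17 = 44.6°C ✓; 3' end GT has 1 G/C ✓; length 17 ✓; GC 8/17 = 47.1% ✓ — passes.
Candidate 2 (19 nt, A=2 T=6 G=5 C=6): Tm = 64.9 + 41·(11 − 16.4)/19 = 53.2°C ✓; 3' end GC has 2 G/C ✓; length 19 ✓; GC 11/19 = 57.9%, outside 36.2–56.5% ✗ — fails.
Candidate 3 (22 nt, A=5 T=6 G=6 C=5): Tm = 64.9 + 41·(11 − 16.4)/22 = 54.8°C ✓; 3' end AT has 0 G/C, need ≥1 ✗; length 22 ✓; GC 11/22 = 50.0% ✓ — fails.

Candidate 1 only.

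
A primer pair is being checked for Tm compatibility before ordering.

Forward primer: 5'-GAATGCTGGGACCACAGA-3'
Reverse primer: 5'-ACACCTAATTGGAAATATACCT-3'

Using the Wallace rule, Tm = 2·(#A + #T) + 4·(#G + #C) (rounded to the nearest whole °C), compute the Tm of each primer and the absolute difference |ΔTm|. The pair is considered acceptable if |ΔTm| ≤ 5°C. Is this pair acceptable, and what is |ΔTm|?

|ΔTm| = 2°C; the pair is acceptable.

Forward: A=6 T=2 G=6 C=4 → Tm = 2·8 + 4·10 = 56°C.
Reverse: A=9 T=6 G=2 C=5 → Tm = 2·15 + 4·7 = 58°C.
|ΔTm| = |56 − 58| = 2°C, ≤ 5°C.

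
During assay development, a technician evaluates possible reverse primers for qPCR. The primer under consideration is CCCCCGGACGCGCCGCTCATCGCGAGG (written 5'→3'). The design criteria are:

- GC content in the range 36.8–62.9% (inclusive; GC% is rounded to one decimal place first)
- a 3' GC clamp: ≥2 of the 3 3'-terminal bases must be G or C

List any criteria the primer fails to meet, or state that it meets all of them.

Fails: GC content.

Base counts: A=3, T=2, G=9, C=13 (length 27).
GC content: GC 22/27 = 81.5%, outside 36.8–62.9% ✗
GC clamp: 3' end AGG has 2 G/C ✓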